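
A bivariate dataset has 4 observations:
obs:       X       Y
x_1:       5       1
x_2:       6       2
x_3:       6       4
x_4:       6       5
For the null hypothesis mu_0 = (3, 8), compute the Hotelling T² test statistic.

Step 1 — sample mean vector:
  mean(X) = (5 + 6 + 6 + 6) / 4 = 23/4 = 5.75
  mean(Y) = (1 + 2 + 4 + 5) / 4 = 12/4 = 3
  x̄ = (5.75, 3),  deviation x̄ - mu_0 = (5.75, 3) - (3, 8) = (2.75, -5).

Step 2 — sample covariance matrix, S[i,j] = (1/(n-1)) · Σ_k (x_{k,i} - mean_i) · (x_{k,j} - mean_j), divisor n-1 = 3:
  S[X,X] = ((-0.75)·(-0.75) + (0.25)·(0.25) + (0.25)·(0.25) + (0.25)·(0.25)) / 3 = 0.75/3 = 0.25
  S[X,Y] = ((-0.75)·(-2) + (0.25)·(-1) + (0.25)·(1) + (0.25)·(2)) / 3 = 2/3 = 0.6667
  S[Y,Y] = ((-2)·(-2) + (-1)·(-1) + (1)·(1) + (2)·(2)) / 3 = 10/3 = 3.3333
  S = [[0.25, 0.6667],
 [0.6667, 3.3333]].

Step 3 — invert S. det(S) = 0.25·3.3333 - (0.6667)² = 0.3889.
  S^{-1} = (1/det) · [[d, -b], [-b, a]] = [[8.5714, -1.7143],
 [-1.7143, 0.6429]].

Step 4 — quadratic form (x̄ - mu_0)^T · S^{-1} · (x̄ - mu_0):
  S^{-1} · (x̄ - mu_0) = (32.1429, -7.9286),
  (x̄ - mu_0)^T · [...] = (2.75)·(32.1429) + (-5)·(-7.9286) = 128.0357.

Step 5 — scale by n: T² = 4 · 128.0357 = 512.1429.

T² ≈ 512.1429


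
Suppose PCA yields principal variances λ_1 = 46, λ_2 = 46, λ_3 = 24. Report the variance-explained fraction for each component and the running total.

Step 1 — total variance = trace(Sigma) = Σ λ_i = 46 + 46 + 24 = 116.

Step 2 — fraction explained by component i = λ_i / Σ λ:
  PC1: 46/116 = 0.3966
  PC2: 46/116 = 0.3966
  PC3: 24/116 = 0.2069

Step 3 — cumulative fraction after k components = (λ_1 + ... + λ_k) / Σ λ:
  k = 1: 46/116 = 0.3966
  k = 2: (46 + 46)/116 = 92/116 = 0.7931
  k = 3: (46 + 46 + 24)/116 = 116/116 = 1

Summary (fraction, with percent):

explained: PC1 0.3966 (39.66%), PC2 0.3966 (39.66%), PC3 0.2069 (20.69%);  cumulative: 0.3966, 0.7931, 1


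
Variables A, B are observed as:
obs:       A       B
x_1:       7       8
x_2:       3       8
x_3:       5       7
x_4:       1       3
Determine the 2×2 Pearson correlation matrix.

Step 1 — column means:
  mean(A) = (7 + 3 + 5 + 1) / 4 = 16/4 = 4
  mean(B) = (8 + 8 + 7 + 3) / 4 = 26/4 = 6.5

Step 2 — sample variances and covariances s[i,j] = (1/(n-1)) · Σ_k (x_{k,i} - mean_i) · (x_{k,j} - mean_j), with n-1 = 3:
  s[A,A] = ((3)·(3) + (-1)·(-1) + (1)·(1) + (-3)·(-3)) / 3 = 20/3 = 6.6667
  s[A,B] = ((3)·(1.5) + (-1)·(1.5) + (1)·(0.5) + (-3)·(-3.5)) / 3 = 14/3 = 4.6667
  s[B,B] = ((1.5)·(1.5) + (1.5)·(1.5) + (0.5)·(0.5) + (-3.5)·(-3.5)) / 3 = 17/3 = 5.6667
  Sample standard deviations s_i = √(s[i,i]):
  s(A) = √(6.6667) = 2.582
  s(B) = √(5.6667) = 2.3805

Step 3 — r_{ij} = s_{ij} / (s_i · s_j):
  r[A,A] = 1 (diagonal).
  r[A,B] = 4.6667 / (2.582 · 2.3805) = 4.6667 / 6.1464 = 0.7593
  r[B,B] = 1 (diagonal).

R is symmetric with unit diagonal. Assembling:

R = [[1, 0.7593],
 [0.7593, 1]]


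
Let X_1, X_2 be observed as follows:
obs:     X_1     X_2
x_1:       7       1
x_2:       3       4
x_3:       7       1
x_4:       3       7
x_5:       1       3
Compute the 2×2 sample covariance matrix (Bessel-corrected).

Step 1 — column means:
  mean(X_1) = (7 + 3 + 7 + 3 + 1) / 5 = 21/5 = 4.2
  mean(X_2) = (1 + 4 + 1 + 7 + 3) / 5 = 16/5 = 3.2

Step 2 — sample covariance S[i,j] = (1/(n-1)) · Σ_k (x_{k,i} - mean_i) · (x_{k,j} - mean_j), with n-1 = 4.
  S[X_1,X_1] = ((2.8)·(2.8) + (-1.2)·(-1.2) + (2.8)·(2.8) + (-1.2)·(-1.2) + (-3.2)·(-3.2)) / 4 = 28.8/4 = 7.2
  S[X_1,X_2] = ((2.8)·(-2.2) + (-1.2)·(0.8) + (2.8)·(-2.2) + (-1.2)·(3.8) + (-3.2)·(-0.2)) / 4 = -17.2/4 = -4.3
  S[X_2,X_2] = ((-2.2)·(-2.2) + (0.8)·(0.8) + (-2.2)·(-2.2) + (3.8)·(3.8) + (-0.2)·(-0.2)) / 4 = 24.8/4 = 6.2

S is symmetric (S[j,i] = S[i,j]). Assembling:

S = [[7.2, -4.3],
 [-4.3, 6.2]]


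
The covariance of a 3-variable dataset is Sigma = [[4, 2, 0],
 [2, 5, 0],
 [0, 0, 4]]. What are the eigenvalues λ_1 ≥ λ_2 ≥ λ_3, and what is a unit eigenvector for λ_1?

Step 1 — characteristic polynomial p(λ) = det(λI - Sigma) = λ³ - tr·λ² + c_1·λ - det, where tr = trace, c_1 = sum of the principal 2×2 minors, det = det(Sigma):
  tr = 4 + 5 + 4 = 13,
  c_1 = (4·5 - (2)²) + (4·4 - (0)²) + (5·4 - (0)²) = 16 + 16 + 20 = 52,
  det = 4·(5·4 - (0)²) - (2)·((2)·4 - (0)·(0)) + (0)·((2)·(0) - 5·(0)) = 4·(20) - (2)·(8) + (0)·(0) = 64.
  So p(λ) = λ³ - 13λ² + 52λ - 64.
Step 2 — look for an integer root (rational root theorem: any rational root is an integer divisor of 64). Testing λ = 4:
  p(4) = 64 - 208 + 208 - 64 = 0  ✓
  Dividing out (λ - 4): p(λ) = (λ - 4)(λ² - 9λ + 16).
Step 3 — remaining eigenvalues from the quadratic λ² - 9λ + 16 = 0:
  Δ = 9² - 4·16 = 81 - 64 = 17,  λ = (9 ± √17)/2 = (9 ± 4.1231)/2 ≈ 6.5616 or 2.4384.
  Sorted: λ_1 = 6.5616,  λ_2 = 4,  λ_3 = 2.4384  (check: sum = 13 = tr ✓).

Step 4 — unit eigenvector for λ_1 ≈ 6.5616: v spans the null space of (Sigma - λ_1 I), whose rows are
  r_1 = (-2.5616, 2, 0),  r_2 = (2, -1.5616, 0),  r_3 = (0, 0, -2.5616).
  v is orthogonal to every row, so take v ∝ r_1 × r_3 = ((2)·(-2.5616) - (0)·(0), (0)·(0) - (-2.5616)·(-2.5616), (-2.5616)·(0) - (2)·(0)) ≈ (-5.1231, -6.5616, 0).
  Rescale (multiply by -1 so the first nonzero entry is positive): u = (5.1231, 6.5616, 0).
  ||u|| = √((5.1231)² + (6.5616)² + (0)²) = √(69.3002) ≈ 8.3247,  v_1 = u/||u|| ≈ (0.6154, 0.7882, 0) (||v_1|| = 1).

λ_1 = 6.5616,  λ_2 = 4,  λ_3 = 2.4384;  v_1 ≈ (0.6154, 0.7882, 0)


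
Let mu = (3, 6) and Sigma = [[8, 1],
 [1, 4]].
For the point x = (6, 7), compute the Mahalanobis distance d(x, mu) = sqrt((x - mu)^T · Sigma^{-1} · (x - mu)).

Step 1 — centre the observation: (x - mu) = (3, 1).

Step 2 — invert Sigma. det(Sigma) = 8·4 - (1)² = 31.
  Sigma^{-1} = (1/det) · [[d, -b], [-b, a]] = [[0.129, -0.0323],
 [-0.0323, 0.2581]].

Step 3 — form the quadratic (x - mu)^T · Sigma^{-1} · (x - mu):
  Sigma^{-1} · (x - mu) = (0.3548, 0.1613).
  (x - mu)^T · [Sigma^{-1} · (x - mu)] = (3)·(0.3548) + (1)·(0.1613) = 1.2258.

Step 4 — take square root: d = √(1.2258) ≈ 1.1072.

d(x, mu) = √(1.2258) ≈ 1.1072


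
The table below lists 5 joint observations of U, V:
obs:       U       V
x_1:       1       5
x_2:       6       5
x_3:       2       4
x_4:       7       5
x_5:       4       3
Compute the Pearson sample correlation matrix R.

Step 1 — column means:
  mean(U) = (1 + 6 + 2 + 7 + 4) / 5 = 20/5 = 4
  mean(V) = (5 + 5 + 4 + 5 + 3) / 5 = 22/5 = 4.4

Step 2 — sample variances and covariances s[i,j] = (1/(n-1)) · Σ_k (x_{k,i} - mean_i) · (x_{k,j} - mean_j), with n-1 = 4:
  s[U,U] = ((-3)·(-3) + (2)·(2) + (-2)·(-2) + (3)·(3) + (0)·(0)) / 4 = 26/4 = 6.5
  s[U,V] = ((-3)·(0.6) + (2)·(0.6) + (-2)·(-0.4) + (3)·(0.6) + (0)·(-1.4)) / 4 = 2/4 = 0.5
  s[V,V] = ((0.6)·(0.6) + (0.6)·(0.6) + (-0.4)·(-0.4) + (0.6)·(0.6) + (-1.4)·(-1.4)) / 4 = 3.2/4 = 0.8
  Sample standard deviations s_i = √(s[i,i]):
  s(U) = √(6.5) = 2.5495
  s(V) = √(0.8) = 0.8944

Step 3 — r_{ij} = s_{ij} / (s_i · s_j):
  r[U,U] = 1 (diagonal).
  r[U,V] = 0.5 / (2.5495 · 0.8944) = 0.5 / 2.2804 = 0.2193
  r[V,V] = 1 (diagonal).

R is symmetric with unit diagonal. Assembling:

R = [[1, 0.2193],
 [0.2193, 1]]


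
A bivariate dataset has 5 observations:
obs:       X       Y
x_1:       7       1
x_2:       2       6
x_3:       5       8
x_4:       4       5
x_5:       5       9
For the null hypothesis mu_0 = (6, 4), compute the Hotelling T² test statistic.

Step 1 — sample mean vector:
  mean(X) = (7 + 2 + 5 + 4 + 5) / 5 = 23/5 = 4.6
  mean(Y) = (1 + 6 + 8 + 5 + 9) / 5 = 29/5 = 5.8
  x̄ = (4.6, 5.8),  deviation x̄ - mu_0 = (4.6, 5.8) - (6, 4) = (-1.4, 1.8).

Step 2 — sample covariance matrix, S[i,j] = (1/(n-1)) · Σ_k (x_{k,i} - mean_i) · (x_{k,j} - mean_j), divisor n-1 = 4:
  S[X,X] = ((2.4)·(2.4) + (-2.6)·(-2.6) + (0.4)·(0.4) + (-0.6)·(-0.6) + (0.4)·(0.4)) / 4 = 13.2/4 = 3.3
  S[X,Y] = ((2.4)·(-4.8) + (-2.6)·(0.2) + (0.4)·(2.2) + (-0.6)·(-0.8) + (0.4)·(3.2)) / 4 = -9.4/4 = -2.35
  S[Y,Y] = ((-4.8)·(-4.8) + (0.2)·(0.2) + (2.2)·(2.2) + (-0.8)·(-0.8) + (3.2)·(3.2)) / 4 = 38.8/4 = 9.7
  S = [[3.3, -2.35],
 [-2.35, 9.7]].

Step 3 — invert S. det(S) = 3.3·9.7 - (-2.35)² = 26.4875.
  S^{-1} = (1/det) · [[d, -b], [-b, a]] = [[0.3662, 0.0887],
 [0.0887, 0.1246]].

Step 4 — quadratic form (x̄ - mu_0)^T · S^{-1} · (x̄ - mu_0):
  S^{-1} · (x̄ - mu_0) = (-0.353, 0.1),
  (x̄ - mu_0)^T · [...] = (-1.4)·(-0.353) + (1.8)·(0.1) = 0.6743.

Step 5 — scale by n: T² = 5 · 0.6743 = 3.3714.

T² ≈ 3.3714


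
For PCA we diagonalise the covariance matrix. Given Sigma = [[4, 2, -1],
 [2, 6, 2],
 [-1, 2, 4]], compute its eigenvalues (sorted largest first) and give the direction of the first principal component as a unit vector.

Step 1 — characteristic polynomial p(λ) = det(λI - Sigma) = λ³ - tr·λ² + c_1·λ - det, where tr = trace, c_1 = sum of the principal 2×2 minors, det = det(Sigma):
  tr = 4 + 6 + 4 = 14,
  c_1 = (4·6 - (2)²) + (4·4 - (-1)²) + (6·4 - (2)²) = 20 + 15 + 20 = 55,
  det = 4·(6·4 - (2)²) - (2)·((2)·4 - (2)·(-1)) + (-1)·((2)·(2) - 6·(-1)) = 4·(20) - (2)·(10) + (-1)·(10) = 50.
  So p(λ) = λ³ - 14λ² + 55λ - 50.
Step 2 — look for an integer root (rational root theorem: any rational root is an integer divisor of 50). Testing λ = 5:
  p(5) = 125 - 350 + 275 - 50 = 0  ✓
  Dividing out (λ - 5): p(λ) = (λ - 5)(λ² - 9λ + 10).
Step 3 — remaining eigenvalues from the quadratic λ² - 9λ + 10 = 0:
  Δ = 9² - 4·10 = 81 - 40 = 41,  λ = (9 ± √41)/2 = (9 ± 6.4031)/2 ≈ 7.7016 or 1.2984.
  Sorted: λ_1 = 7.7016,  λ_2 = 5,  λ_3 = 1.2984  (check: sum = 14 = tr ✓).

Step 4 — unit eigenvector for λ_1 ≈ 7.7016: v spans the null space of (Sigma - λ_1 I), whose rows are
  r_1 = (-3.7016, 2, -1),  r_2 = (2, -1.7016, 2),  r_3 = (-1, 2, -3.7016).
  v is orthogonal to every row, so take v ∝ r_1 × r_2 = ((2)·(2) - (-1)·(-1.7016), (-1)·(2) - (-3.7016)·(2), (-3.7016)·(-1.7016) - (2)·(2)) ≈ (2.2984, 5.4031, 2.2984).
  Let u = (2.2984, 5.4031, 2.2984).
  ||u|| = √((2.2984)² + (5.4031)² + (2.2984)²) = √(39.7594) ≈ 6.3055,  v_1 = u/||u|| ≈ (0.3645, 0.8569, 0.3645) (||v_1|| = 1).

λ_1 = 7.7016,  λ_2 = 5,  λ_3 = 1.2984;  v_1 ≈ (0.3645, 0.8569, 0.3645)


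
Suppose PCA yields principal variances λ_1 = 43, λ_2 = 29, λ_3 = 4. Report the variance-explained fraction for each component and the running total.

Step 1 — total variance = trace(Sigma) = Σ λ_i = 43 + 29 + 4 = 76.

Step 2 — fraction explained by component i = λ_i / Σ λ:
  PC1: 43/76 = 0.5658
  PC2: 29/76 = 0.3816
  PC3: 4/76 = 0.0526

Step 3 — cumulative fraction after k components = (λ_1 + ... + λ_k) / Σ λ:
  k = 1: 43/76 = 0.5658
  k = 2: (43 + 29)/76 = 72/76 = 0.9474
  k = 3: (43 + 29 + 4)/76 = 76/76 = 1

Summary (fraction, with percent):

explained: PC1 0.5658 (56.58%), PC2 0.3816 (38.16%), PC3 0.0526 (5.26%);  cumulative: 0.5658, 0.9474, 1


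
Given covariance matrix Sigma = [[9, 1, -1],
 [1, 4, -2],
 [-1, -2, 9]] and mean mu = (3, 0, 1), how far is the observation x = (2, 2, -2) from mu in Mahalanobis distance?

Step 1 — centre the observation: (x - mu) = (-1, 2, -3).

Step 2 — invert Sigma (cofactor / det for 3×3, or solve directly):
  Sigma^{-1} = [[0.1147, -0.0251, 0.0072],
 [-0.0251, 0.2867, 0.0609],
 [0.0072, 0.0609, 0.1254]].

Step 3 — form the quadratic (x - mu)^T · Sigma^{-1} · (x - mu):
  Sigma^{-1} · (x - mu) = (-0.1864, 0.4158, -0.2616).
  (x - mu)^T · [Sigma^{-1} · (x - mu)] = (-1)·(-0.1864) + (2)·(0.4158) + (-3)·(-0.2616) = 1.8029.

Step 4 — take square root: d = √(1.8029) ≈ 1.3427.

d(x, mu) = √(1.8029) ≈ 1.3427


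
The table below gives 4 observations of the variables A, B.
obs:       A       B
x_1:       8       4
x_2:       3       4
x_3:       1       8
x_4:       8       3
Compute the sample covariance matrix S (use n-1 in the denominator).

Step 1 — column means:
  mean(A) = (8 + 3 + 1 + 8) / 4 = 20/4 = 5
  mean(B) = (4 + 4 + 8 + 3) / 4 = 19/4 = 4.75

Step 2 — sample covariance S[i,j] = (1/(n-1)) · Σ_k (x_{k,i} - mean_i) · (x_{k,j} - mean_j), with n-1 = 3.
  S[A,A] = ((3)·(3) + (-2)·(-2) + (-4)·(-4) + (3)·(3)) / 3 = 38/3 = 12.6667
  S[A,B] = ((3)·(-0.75) + (-2)·(-0.75) + (-4)·(3.25) + (3)·(-1.75)) / 3 = -19/3 = -6.3333
  S[B,B] = ((-0.75)·(-0.75) + (-0.75)·(-0.75) + (3.25)·(3.25) + (-1.75)·(-1.75)) / 3 = 14.75/3 = 4.9167

S is symmetric (S[j,i] = S[i,j]). Assembling:

S = [[12.6667, -6.3333],
 [-6.3333, 4.9167]]


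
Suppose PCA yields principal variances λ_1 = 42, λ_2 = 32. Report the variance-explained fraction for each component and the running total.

Step 1 — total variance = trace(Sigma) = Σ λ_i = 42 + 32 = 74.

Step 2 — fraction explained by component i = λ_i / Σ λ:
  PC1: 42/74 = 0.5676
  PC2: 32/74 = 0.4324

Step 3 — cumulative fraction after k components = (λ_1 + ... + λ_k) / Σ λ:
  k = 1: 42/74 = 0.5676
  k = 2: (42 + 32)/74 = 74/74 = 1

Summary (fraction, with percent):

explained: PC1 0.5676 (56.76%), PC2 0.4324 (43.24%);  cumulative: 0.5676, 1


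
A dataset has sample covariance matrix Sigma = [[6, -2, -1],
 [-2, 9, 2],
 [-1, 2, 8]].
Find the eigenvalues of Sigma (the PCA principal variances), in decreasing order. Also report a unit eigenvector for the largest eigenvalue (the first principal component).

Step 1 — characteristic polynomial p(λ) = det(λI - Sigma) = λ³ - tr·λ² + c_1·λ - det, where tr = trace, c_1 = sum of the principal 2×2 minors, det = det(Sigma):
  tr = 6 + 9 + 8 = 23,
  c_1 = (6·9 - (-2)²) + (6·8 - (-1)²) + (9·8 - (2)²) = 50 + 47 + 68 = 165,
  det = 6·(9·8 - (2)²) - (-2)·((-2)·8 - (2)·(-1)) + (-1)·((-2)·(2) - 9·(-1)) = 6·(68) - (-2)·(-14) + (-1)·(5) = 375.
  So p(λ) = λ³ - 23λ² + 165λ - 375.
Step 2 — look for an integer root (rational root theorem: any rational root is an integer divisor of 375). Testing λ = 5:
  p(5) = 125 - 575 + 825 - 375 = 0  ✓
  Dividing out (λ - 5): p(λ) = (λ - 5)(λ² - 18λ + 75).
Step 3 — remaining eigenvalues from the quadratic λ² - 18λ + 75 = 0:
  Δ = 18² - 4·75 = 324 - 300 = 24,  λ = (18 ± √24)/2 = (18 ± 4.899)/2 ≈ 11.4495 or 6.5505.
  Sorted: λ_1 = 11.4495,  λ_2 = 6.5505,  λ_3 = 5  (check: sum = 23 = tr ✓).

Step 4 — unit eigenvector for λ_1 ≈ 11.4495: v spans the null space of (Sigma - λ_1 I), whose rows are
  r_1 = (-5.4495, -2, -1),  r_2 = (-2, -2.4495, 2),  r_3 = (-1, 2, -3.4495).
  v is orthogonal to every row, so take v ∝ r_1 × r_2 = ((-2)·(2) - (-1)·(-2.4495), (-1)·(-2) - (-5.4495)·(2), (-5.4495)·(-2.4495) - (-2)·(-2)) ≈ (-6.4495, 12.899, 9.3485).
  Rescale (multiply by -1 so the first nonzero entry is positive): u = (6.4495, -12.899, -9.3485).
  ||u|| = √((6.4495)² + (-12.899)² + (-9.3485)²) = √(295.3735) ≈ 17.1864,  v_1 = u/||u|| ≈ (0.3753, -0.7505, -0.5439) (||v_1|| = 1).

λ_1 = 11.4495,  λ_2 = 6.5505,  λ_3 = 5;  v_1 ≈ (0.3753, -0.7505, -0.5439)


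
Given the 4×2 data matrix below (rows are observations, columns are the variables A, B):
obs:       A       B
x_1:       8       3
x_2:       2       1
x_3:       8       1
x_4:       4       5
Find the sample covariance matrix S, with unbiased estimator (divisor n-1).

Step 1 — column means:
  mean(A) = (8 + 2 + 8 + 4) / 4 = 22/4 = 5.5
  mean(B) = (3 + 1 + 1 + 5) / 4 = 10/4 = 2.5

Step 2 — sample covariance S[i,j] = (1/(n-1)) · Σ_k (x_{k,i} - mean_i) · (x_{k,j} - mean_j), with n-1 = 3.
  S[A,A] = ((2.5)·(2.5) + (-3.5)·(-3.5) + (2.5)·(2.5) + (-1.5)·(-1.5)) / 3 = 27/3 = 9
  S[A,B] = ((2.5)·(0.5) + (-3.5)·(-1.5) + (2.5)·(-1.5) + (-1.5)·(2.5)) / 3 = -1/3 = -0.3333
  S[B,B] = ((0.5)·(0.5) + (-1.5)·(-1.5) + (-1.5)·(-1.5) + (2.5)·(2.5)) / 3 = 11/3 = 3.6667

S is symmetric (S[j,i] = S[i,j]). Assembling:

S = [[9, -0.3333],
 [-0.3333, 3.6667]]


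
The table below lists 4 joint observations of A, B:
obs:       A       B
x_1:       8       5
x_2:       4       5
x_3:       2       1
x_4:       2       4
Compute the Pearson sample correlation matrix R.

Step 1 — column means:
  mean(A) = (8 + 4 + 2 + 2) / 4 = 16/4 = 4
  mean(B) = (5 + 5 + 1 + 4) / 4 = 15/4 = 3.75

Step 2 — sample variances and covariances s[i,j] = (1/(n-1)) · Σ_k (x_{k,i} - mean_i) · (x_{k,j} - mean_j), with n-1 = 3:
  s[A,A] = ((4)·(4) + (0)·(0) + (-2)·(-2) + (-2)·(-2)) / 3 = 24/3 = 8
  s[A,B] = ((4)·(1.25) + (0)·(1.25) + (-2)·(-2.75) + (-2)·(0.25)) / 3 = 10/3 = 3.3333
  s[B,B] = ((1.25)·(1.25) + (1.25)·(1.25) + (-2.75)·(-2.75) + (0.25)·(0.25)) / 3 = 10.75/3 = 3.5833
  Sample standard deviations s_i = √(s[i,i]):
  s(A) = √(8) = 2.8284
  s(B) = √(3.5833) = 1.893

Step 3 — r_{ij} = s_{ij} / (s_i · s_j):
  r[A,A] = 1 (diagonal).
  r[A,B] = 3.3333 / (2.8284 · 1.893) = 3.3333 / 5.3541 = 0.6226
  r[B,B] = 1 (diagonal).

R is symmetric with unit diagonal. Assembling:

R = [[1, 0.6226],
 [0.6226, 1]]


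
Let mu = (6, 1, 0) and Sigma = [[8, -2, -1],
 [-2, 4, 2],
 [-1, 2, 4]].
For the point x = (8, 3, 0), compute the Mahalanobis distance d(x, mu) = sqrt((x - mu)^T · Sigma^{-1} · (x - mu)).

Step 1 — centre the observation: (x - mu) = (2, 2, 0).

Step 2 — invert Sigma (cofactor / det for 3×3, or solve directly):
  Sigma^{-1} = [[0.1429, 0.0714, 0],
 [0.0714, 0.369, -0.1667],
 [0, -0.1667, 0.3333]].

Step 3 — form the quadratic (x - mu)^T · Sigma^{-1} · (x - mu):
  Sigma^{-1} · (x - mu) = (0.4286, 0.881, -0.3333).
  (x - mu)^T · [Sigma^{-1} · (x - mu)] = (2)·(0.4286) + (2)·(0.881) + (0)·(-0.3333) = 2.619.

Step 4 — take square root: d = √(2.619) ≈ 1.6183.

d(x, mu) = √(2.619) ≈ 1.6183


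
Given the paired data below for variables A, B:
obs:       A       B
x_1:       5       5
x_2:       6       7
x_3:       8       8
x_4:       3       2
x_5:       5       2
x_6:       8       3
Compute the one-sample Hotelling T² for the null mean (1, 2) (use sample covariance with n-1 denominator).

Step 1 — sample mean vector:
  mean(A) = (5 + 6 + 8 + 3 + 5 + 8) / 6 = 35/6 = 5.8333
  mean(B) = (5 + 7 + 8 + 2 + 2 + 3) / 6 = 27/6 = 4.5
  x̄ = (5.8333, 4.5),  deviation x̄ - mu_0 = (5.8333, 4.5) - (1, 2) = (4.8333, 2.5).

Step 2 — sample covariance matrix, S[i,j] = (1/(n-1)) · Σ_k (x_{k,i} - mean_i) · (x_{k,j} - mean_j), divisor n-1 = 5:
  S[A,A] = ((-0.8333)·(-0.8333) + (0.1667)·(0.1667) + (2.1667)·(2.1667) + (-2.8333)·(-2.8333) + (-0.8333)·(-0.8333) + (2.1667)·(2.1667)) / 5 = 18.8333/5 = 3.7667
  S[A,B] = ((-0.8333)·(0.5) + (0.1667)·(2.5) + (2.1667)·(3.5) + (-2.8333)·(-2.5) + (-0.8333)·(-2.5) + (2.1667)·(-1.5)) / 5 = 13.5/5 = 2.7
  S[B,B] = ((0.5)·(0.5) + (2.5)·(2.5) + (3.5)·(3.5) + (-2.5)·(-2.5) + (-2.5)·(-2.5) + (-1.5)·(-1.5)) / 5 = 33.5/5 = 6.7
  S = [[3.7667, 2.7],
 [2.7, 6.7]].

Step 3 — invert S. det(S) = 3.7667·6.7 - (2.7)² = 17.9467.
  S^{-1} = (1/det) · [[d, -b], [-b, a]] = [[0.3733, -0.1504],
 [-0.1504, 0.2099]].

Step 4 — quadratic form (x̄ - mu_0)^T · S^{-1} · (x̄ - mu_0):
  S^{-1} · (x̄ - mu_0) = (1.4283, -0.2025),
  (x̄ - mu_0)^T · [...] = (4.8333)·(1.4283) + (2.5)·(-0.2025) = 6.3974.

Step 5 — scale by n: T² = 6 · 6.3974 = 38.3841.

T² ≈ 38.3841


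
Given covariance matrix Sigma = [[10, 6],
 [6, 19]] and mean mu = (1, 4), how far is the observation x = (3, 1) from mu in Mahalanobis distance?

Step 1 — centre the observation: (x - mu) = (2, -3).

Step 2 — invert Sigma. det(Sigma) = 10·19 - (6)² = 154.
  Sigma^{-1} = (1/det) · [[d, -b], [-b, a]] = [[0.1234, -0.039],
 [-0.039, 0.0649]].

Step 3 — form the quadratic (x - mu)^T · Sigma^{-1} · (x - mu):
  Sigma^{-1} · (x - mu) = (0.3636, -0.2727).
  (x - mu)^T · [Sigma^{-1} · (x - mu)] = (2)·(0.3636) + (-3)·(-0.2727) = 1.5455.

Step 4 — take square root: d = √(1.5455) ≈ 1.2432.

d(x, mu) = √(1.5455) ≈ 1.2432


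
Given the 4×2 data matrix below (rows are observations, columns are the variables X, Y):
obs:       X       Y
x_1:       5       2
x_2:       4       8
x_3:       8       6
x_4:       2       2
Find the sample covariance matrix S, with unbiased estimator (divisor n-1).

Step 1 — column means:
  mean(X) = (5 + 4 + 8 + 2) / 4 = 19/4 = 4.75
  mean(Y) = (2 + 8 + 6 + 2) / 4 = 18/4 = 4.5

Step 2 — sample covariance S[i,j] = (1/(n-1)) · Σ_k (x_{k,i} - mean_i) · (x_{k,j} - mean_j), with n-1 = 3.
  S[X,X] = ((0.25)·(0.25) + (-0.75)·(-0.75) + (3.25)·(3.25) + (-2.75)·(-2.75)) / 3 = 18.75/3 = 6.25
  S[X,Y] = ((0.25)·(-2.5) + (-0.75)·(3.5) + (3.25)·(1.5) + (-2.75)·(-2.5)) / 3 = 8.5/3 = 2.8333
  S[Y,Y] = ((-2.5)·(-2.5) + (3.5)·(3.5) + (1.5)·(1.5) + (-2.5)·(-2.5)) / 3 = 27/3 = 9

S is symmetric (S[j,i] = S[i,j]). Assembling:

S = [[6.25, 2.8333],
 [2.8333, 9]]


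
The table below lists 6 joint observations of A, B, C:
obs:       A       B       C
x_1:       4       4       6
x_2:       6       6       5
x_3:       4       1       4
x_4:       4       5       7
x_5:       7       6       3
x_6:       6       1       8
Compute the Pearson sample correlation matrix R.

Step 1 — column means:
  mean(A) = (4 + 6 + 4 + 4 + 7 + 6) / 6 = 31/6 = 5.1667
  mean(B) = (4 + 6 + 1 + 5 + 6 + 1) / 6 = 23/6 = 3.8333
  mean(C) = (6 + 5 + 4 + 7 + 3 + 8) / 6 = 33/6 = 5.5

Step 2 — sample variances and covariances s[i,j] = (1/(n-1)) · Σ_k (x_{k,i} - mean_i) · (x_{k,j} - mean_j), with n-1 = 5:
  s[A,A] = ((-1.1667)·(-1.1667) + (0.8333)·(0.8333) + (-1.1667)·(-1.1667) + (-1.1667)·(-1.1667) + (1.8333)·(1.8333) + (0.8333)·(0.8333)) / 5 = 8.8333/5 = 1.7667
  s[A,B] = ((-1.1667)·(0.1667) + (0.8333)·(2.1667) + (-1.1667)·(-2.8333) + (-1.1667)·(1.1667) + (1.8333)·(2.1667) + (0.8333)·(-2.8333)) / 5 = 5.1667/5 = 1.0333
  s[A,C] = ((-1.1667)·(0.5) + (0.8333)·(-0.5) + (-1.1667)·(-1.5) + (-1.1667)·(1.5) + (1.8333)·(-2.5) + (0.8333)·(2.5)) / 5 = -3.5/5 = -0.7
  s[B,B] = ((0.1667)·(0.1667) + (2.1667)·(2.1667) + (-2.8333)·(-2.8333) + (1.1667)·(1.1667) + (2.1667)·(2.1667) + (-2.8333)·(-2.8333)) / 5 = 26.8333/5 = 5.3667
  s[B,C] = ((0.1667)·(0.5) + (2.1667)·(-0.5) + (-2.8333)·(-1.5) + (1.1667)·(1.5) + (2.1667)·(-2.5) + (-2.8333)·(2.5)) / 5 = -7.5/5 = -1.5
  s[C,C] = ((0.5)·(0.5) + (-0.5)·(-0.5) + (-1.5)·(-1.5) + (1.5)·(1.5) + (-2.5)·(-2.5) + (2.5)·(2.5)) / 5 = 17.5/5 = 3.5
  Sample standard deviations s_i = √(s[i,i]):
  s(A) = √(1.7667) = 1.3292
  s(B) = √(5.3667) = 2.3166
  s(C) = √(3.5) = 1.8708

Step 3 — r_{ij} = s_{ij} / (s_i · s_j):
  r[A,A] = 1 (diagonal).
  r[A,B] = 1.0333 / (1.3292 · 2.3166) = 1.0333 / 3.0791 = 0.3356
  r[A,C] = -0.7 / (1.3292 · 1.8708) = -0.7 / 2.4866 = -0.2815
  r[B,B] = 1 (diagonal).
  r[B,C] = -1.5 / (2.3166 · 1.8708) = -1.5 / 4.334 = -0.3461
  r[C,C] = 1 (diagonal).

R is symmetric with unit diagonal. Assembling:

R = [[1, 0.3356, -0.2815],
 [0.3356, 1, -0.3461],
 [-0.2815, -0.3461, 1]]


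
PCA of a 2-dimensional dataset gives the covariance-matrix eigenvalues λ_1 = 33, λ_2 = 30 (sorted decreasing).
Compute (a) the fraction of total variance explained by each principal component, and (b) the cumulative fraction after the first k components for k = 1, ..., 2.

Step 1 — total variance = trace(Sigma) = Σ λ_i = 33 + 30 = 63.

Step 2 — fraction explained by component i = λ_i / Σ λ:
  PC1: 33/63 = 0.5238
  PC2: 30/63 = 0.4762

Step 3 — cumulative fraction after k components = (λ_1 + ... + λ_k) / Σ λ:
  k = 1: 33/63 = 0.5238
  k = 2: (33 + 30)/63 = 63/63 = 1

Summary (fraction, with percent):

explained: PC1 0.5238 (52.38%), PC2 0.4762 (47.62%);  cumulative: 0.5238, 1


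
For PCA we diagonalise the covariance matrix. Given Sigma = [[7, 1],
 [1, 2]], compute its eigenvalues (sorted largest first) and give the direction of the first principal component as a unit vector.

Step 1 — characteristic polynomial of 2×2 Sigma:
  det(Sigma - λI) = λ² - trace · λ + det = 0.
  trace = 7 + 2 = 9, det = 7·2 - (1)² = 13.
Step 2 — discriminant:
  Δ = trace² - 4·det = 81 - 52 = 29.
Step 3 — eigenvalues:
  λ = (trace ± √Δ)/2 = (9 ± 5.3852)/2,
  λ_1 = 7.1926,  λ_2 = 1.8074.

Step 4 — unit eigenvector for λ_1: solve (Sigma - λ_1 I)v = 0. First row:
  (7 - 7.1926)·v_x + (1)·v_y = 0, i.e. (-0.1926)·v_x + (1)·v_y = 0,
  so v ∝ (b, λ_1 - a) = (1, 0.1926) = u.
  ||u|| = √((1)² + (0.1926)²) = √(1.0371) ≈ 1.0184,
  v_1 = u/||u|| ≈ (0.982, 0.1891) (||v_1|| = 1).

λ_1 = 7.1926,  λ_2 = 1.8074;  v_1 ≈ (0.982, 0.1891)


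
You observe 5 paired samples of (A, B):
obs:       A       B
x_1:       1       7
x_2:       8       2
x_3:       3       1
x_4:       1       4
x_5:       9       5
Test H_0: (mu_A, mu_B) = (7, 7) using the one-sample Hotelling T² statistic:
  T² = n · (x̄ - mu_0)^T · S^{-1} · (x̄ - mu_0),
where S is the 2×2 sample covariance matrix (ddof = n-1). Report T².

Step 1 — sample mean vector:
  mean(A) = (1 + 8 + 3 + 1 + 9) / 5 = 22/5 = 4.4
  mean(B) = (7 + 2 + 1 + 4 + 5) / 5 = 19/5 = 3.8
  x̄ = (4.4, 3.8),  deviation x̄ - mu_0 = (4.4, 3.8) - (7, 7) = (-2.6, -3.2).

Step 2 — sample covariance matrix, S[i,j] = (1/(n-1)) · Σ_k (x_{k,i} - mean_i) · (x_{k,j} - mean_j), divisor n-1 = 4:
  S[A,A] = ((-3.4)·(-3.4) + (3.6)·(3.6) + (-1.4)·(-1.4) + (-3.4)·(-3.4) + (4.6)·(4.6)) / 4 = 59.2/4 = 14.8
  S[A,B] = ((-3.4)·(3.2) + (3.6)·(-1.8) + (-1.4)·(-2.8) + (-3.4)·(0.2) + (4.6)·(1.2)) / 4 = -8.6/4 = -2.15
  S[B,B] = ((3.2)·(3.2) + (-1.8)·(-1.8) + (-2.8)·(-2.8) + (0.2)·(0.2) + (1.2)·(1.2)) / 4 = 22.8/4 = 5.7
  S = [[14.8, -2.15],
 [-2.15, 5.7]].

Step 3 — invert S. det(S) = 14.8·5.7 - (-2.15)² = 79.7375.
  S^{-1} = (1/det) · [[d, -b], [-b, a]] = [[0.0715, 0.027],
 [0.027, 0.1856]].

Step 4 — quadratic form (x̄ - mu_0)^T · S^{-1} · (x̄ - mu_0):
  S^{-1} · (x̄ - mu_0) = (-0.2721, -0.6641),
  (x̄ - mu_0)^T · [...] = (-2.6)·(-0.2721) + (-3.2)·(-0.6641) = 2.8325.

Step 5 — scale by n: T² = 5 · 2.8325 = 14.1627.

T² ≈ 14.1627


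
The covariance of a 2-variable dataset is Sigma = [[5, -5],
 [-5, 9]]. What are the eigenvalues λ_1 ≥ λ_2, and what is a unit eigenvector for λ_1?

Step 1 — characteristic polynomial of 2×2 Sigma:
  det(Sigma - λI) = λ² - trace · λ + det = 0.
  trace = 5 + 9 = 14, det = 5·9 - (-5)² = 20.
Step 2 — discriminant:
  Δ = trace² - 4·det = 196 - 80 = 116.
Step 3 — eigenvalues:
  λ = (trace ± √Δ)/2 = (14 ± 10.7703)/2,
  λ_1 = 12.3852,  λ_2 = 1.6148.

Step 4 — unit eigenvector for λ_1: solve (Sigma - λ_1 I)v = 0. First row:
  (5 - 12.3852)·v_x + (-5)·v_y = 0, i.e. (-7.3852)·v_x + (-5)·v_y = 0,
  so v ∝ (b, λ_1 - a) = (-5, 7.3852); multiply by -1 so the first entry is positive: u = (5, -7.3852).
  ||u|| = √((5)² + (-7.3852)²) = √(79.5407) ≈ 8.9186,
  v_1 = u/||u|| ≈ (0.5606, -0.8281) (||v_1|| = 1).

λ_1 = 12.3852,  λ_2 = 1.6148;  v_1 ≈ (0.5606, -0.8281)


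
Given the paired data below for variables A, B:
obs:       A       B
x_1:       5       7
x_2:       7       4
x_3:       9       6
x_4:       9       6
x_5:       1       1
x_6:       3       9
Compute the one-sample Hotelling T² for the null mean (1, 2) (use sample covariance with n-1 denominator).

Step 1 — sample mean vector:
  mean(A) = (5 + 7 + 9 + 9 + 1 + 3) / 6 = 34/6 = 5.6667
  mean(B) = (7 + 4 + 6 + 6 + 1 + 9) / 6 = 33/6 = 5.5
  x̄ = (5.6667, 5.5),  deviation x̄ - mu_0 = (5.6667, 5.5) - (1, 2) = (4.6667, 3.5).

Step 2 — sample covariance matrix, S[i,j] = (1/(n-1)) · Σ_k (x_{k,i} - mean_i) · (x_{k,j} - mean_j), divisor n-1 = 5:
  S[A,A] = ((-0.6667)·(-0.6667) + (1.3333)·(1.3333) + (3.3333)·(3.3333) + (3.3333)·(3.3333) + (-4.6667)·(-4.6667) + (-2.6667)·(-2.6667)) / 5 = 53.3333/5 = 10.6667
  S[A,B] = ((-0.6667)·(1.5) + (1.3333)·(-1.5) + (3.3333)·(0.5) + (3.3333)·(0.5) + (-4.6667)·(-4.5) + (-2.6667)·(3.5)) / 5 = 12/5 = 2.4
  S[B,B] = ((1.5)·(1.5) + (-1.5)·(-1.5) + (0.5)·(0.5) + (0.5)·(0.5) + (-4.5)·(-4.5) + (3.5)·(3.5)) / 5 = 37.5/5 = 7.5
  S = [[10.6667, 2.4],
 [2.4, 7.5]].

Step 3 — invert S. det(S) = 10.6667·7.5 - (2.4)² = 74.24.
  S^{-1} = (1/det) · [[d, -b], [-b, a]] = [[0.101, -0.0323],
 [-0.0323, 0.1437]].

Step 4 — quadratic form (x̄ - mu_0)^T · S^{-1} · (x̄ - mu_0):
  S^{-1} · (x̄ - mu_0) = (0.3583, 0.352),
  (x̄ - mu_0)^T · [...] = (4.6667)·(0.3583) + (3.5)·(0.352) = 2.9041.

Step 5 — scale by n: T² = 6 · 2.9041 = 17.4246.

T² ≈ 17.4246


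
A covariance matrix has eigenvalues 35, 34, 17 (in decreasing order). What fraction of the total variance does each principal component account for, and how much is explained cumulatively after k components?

Step 1 — total variance = trace(Sigma) = Σ λ_i = 35 + 34 + 17 = 86.

Step 2 — fraction explained by component i = λ_i / Σ λ:
  PC1: 35/86 = 0.407
  PC2: 34/86 = 0.3953
  PC3: 17/86 = 0.1977

Step 3 — cumulative fraction after k components = (λ_1 + ... + λ_k) / Σ λ:
  k = 1: 35/86 = 0.407
  k = 2: (35 + 34)/86 = 69/86 = 0.8023
  k = 3: (35 + 34 + 17)/86 = 86/86 = 1

Summary (fraction, with percent):

explained: PC1 0.407 (40.7%), PC2 0.3953 (39.53%), PC3 0.1977 (19.77%);  cumulative: 0.407, 0.8023, 1


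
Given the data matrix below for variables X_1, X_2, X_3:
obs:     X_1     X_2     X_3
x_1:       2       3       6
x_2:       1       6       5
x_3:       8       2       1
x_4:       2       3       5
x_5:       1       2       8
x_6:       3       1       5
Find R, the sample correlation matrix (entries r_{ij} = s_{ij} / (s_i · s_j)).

Step 1 — column means:
  mean(X_1) = (2 + 1 + 8 + 2 + 1 + 3) / 6 = 17/6 = 2.8333
  mean(X_2) = (3 + 6 + 2 + 3 + 2 + 1) / 6 = 17/6 = 2.8333
  mean(X_3) = (6 + 5 + 1 + 5 + 8 + 5) / 6 = 30/6 = 5

Step 2 — sample variances and covariances s[i,j] = (1/(n-1)) · Σ_k (x_{k,i} - mean_i) · (x_{k,j} - mean_j), with n-1 = 5:
  s[X_1,X_1] = ((-0.8333)·(-0.8333) + (-1.8333)·(-1.8333) + (5.1667)·(5.1667) + (-0.8333)·(-0.8333) + (-1.8333)·(-1.8333) + (0.1667)·(0.1667)) / 5 = 34.8333/5 = 6.9667
  s[X_1,X_2] = ((-0.8333)·(0.1667) + (-1.8333)·(3.1667) + (5.1667)·(-0.8333) + (-0.8333)·(0.1667) + (-1.8333)·(-0.8333) + (0.1667)·(-1.8333)) / 5 = -9.1667/5 = -1.8333
  s[X_1,X_3] = ((-0.8333)·(1) + (-1.8333)·(0) + (5.1667)·(-4) + (-0.8333)·(0) + (-1.8333)·(3) + (0.1667)·(0)) / 5 = -27/5 = -5.4
  s[X_2,X_2] = ((0.1667)·(0.1667) + (3.1667)·(3.1667) + (-0.8333)·(-0.8333) + (0.1667)·(0.1667) + (-0.8333)·(-0.8333) + (-1.8333)·(-1.8333)) / 5 = 14.8333/5 = 2.9667
  s[X_2,X_3] = ((0.1667)·(1) + (3.1667)·(0) + (-0.8333)·(-4) + (0.1667)·(0) + (-0.8333)·(3) + (-1.8333)·(0)) / 5 = 1/5 = 0.2
  s[X_3,X_3] = ((1)·(1) + (0)·(0) + (-4)·(-4) + (0)·(0) + (3)·(3) + (0)·(0)) / 5 = 26/5 = 5.2
  Sample standard deviations s_i = √(s[i,i]):
  s(X_1) = √(6.9667) = 2.6394
  s(X_2) = √(2.9667) = 1.7224
  s(X_3) = √(5.2) = 2.2804

Step 3 — r_{ij} = s_{ij} / (s_i · s_j):
  r[X_1,X_1] = 1 (diagonal).
  r[X_1,X_2] = -1.8333 / (2.6394 · 1.7224) = -1.8333 / 4.5462 = -0.4033
  r[X_1,X_3] = -5.4 / (2.6394 · 2.2804) = -5.4 / 6.0189 = -0.8972
  r[X_2,X_2] = 1 (diagonal).
  r[X_2,X_3] = 0.2 / (1.7224 · 2.2804) = 0.2 / 3.9277 = 0.0509
  r[X_3,X_3] = 1 (diagonal).

R is symmetric with unit diagonal. Assembling:

R = [[1, -0.4033, -0.8972],
 [-0.4033, 1, 0.0509],
 [-0.8972, 0.0509, 1]]


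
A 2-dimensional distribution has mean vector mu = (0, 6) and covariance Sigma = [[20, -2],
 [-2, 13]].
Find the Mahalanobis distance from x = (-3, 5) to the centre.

Step 1 — centre the observation: (x - mu) = (-3, -1).

Step 2 — invert Sigma. det(Sigma) = 20·13 - (-2)² = 256.
  Sigma^{-1} = (1/det) · [[d, -b], [-b, a]] = [[0.0508, 0.0078],
 [0.0078, 0.0781]].

Step 3 — form the quadratic (x - mu)^T · Sigma^{-1} · (x - mu):
  Sigma^{-1} · (x - mu) = (-0.1602, -0.1016).
  (x - mu)^T · [Sigma^{-1} · (x - mu)] = (-3)·(-0.1602) + (-1)·(-0.1016) = 0.582.

Step 4 — take square root: d = √(0.582) ≈ 0.7629.

d(x, mu) = √(0.582) ≈ 0.7629


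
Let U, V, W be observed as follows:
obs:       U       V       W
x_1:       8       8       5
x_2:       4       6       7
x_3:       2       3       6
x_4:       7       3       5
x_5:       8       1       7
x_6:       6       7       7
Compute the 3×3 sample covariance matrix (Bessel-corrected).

Step 1 — column means:
  mean(U) = (8 + 4 + 2 + 7 + 8 + 6) / 6 = 35/6 = 5.8333
  mean(V) = (8 + 6 + 3 + 3 + 1 + 7) / 6 = 28/6 = 4.6667
  mean(W) = (5 + 7 + 6 + 5 + 7 + 7) / 6 = 37/6 = 6.1667

Step 2 — sample covariance S[i,j] = (1/(n-1)) · Σ_k (x_{k,i} - mean_i) · (x_{k,j} - mean_j), with n-1 = 5.
  S[U,U] = ((2.1667)·(2.1667) + (-1.8333)·(-1.8333) + (-3.8333)·(-3.8333) + (1.1667)·(1.1667) + (2.1667)·(2.1667) + (0.1667)·(0.1667)) / 5 = 28.8333/5 = 5.7667
  S[U,V] = ((2.1667)·(3.3333) + (-1.8333)·(1.3333) + (-3.8333)·(-1.6667) + (1.1667)·(-1.6667) + (2.1667)·(-3.6667) + (0.1667)·(2.3333)) / 5 = 1.6667/5 = 0.3333
  S[U,W] = ((2.1667)·(-1.1667) + (-1.8333)·(0.8333) + (-3.8333)·(-0.1667) + (1.1667)·(-1.1667) + (2.1667)·(0.8333) + (0.1667)·(0.8333)) / 5 = -2.8333/5 = -0.5667
  S[V,V] = ((3.3333)·(3.3333) + (1.3333)·(1.3333) + (-1.6667)·(-1.6667) + (-1.6667)·(-1.6667) + (-3.6667)·(-3.6667) + (2.3333)·(2.3333)) / 5 = 37.3333/5 = 7.4667
  S[V,W] = ((3.3333)·(-1.1667) + (1.3333)·(0.8333) + (-1.6667)·(-0.1667) + (-1.6667)·(-1.1667) + (-3.6667)·(0.8333) + (2.3333)·(0.8333)) / 5 = -1.6667/5 = -0.3333
  S[W,W] = ((-1.1667)·(-1.1667) + (0.8333)·(0.8333) + (-0.1667)·(-0.1667) + (-1.1667)·(-1.1667) + (0.8333)·(0.8333) + (0.8333)·(0.8333)) / 5 = 4.8333/5 = 0.9667

S is symmetric (S[j,i] = S[i,j]). Assembling:

S = [[5.7667, 0.3333, -0.5667],
 [0.3333, 7.4667, -0.3333],
 [-0.5667, -0.3333, 0.9667]]


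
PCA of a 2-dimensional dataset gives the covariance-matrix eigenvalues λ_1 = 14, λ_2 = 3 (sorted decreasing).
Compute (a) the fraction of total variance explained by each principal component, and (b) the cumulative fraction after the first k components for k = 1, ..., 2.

Step 1 — total variance = trace(Sigma) = Σ λ_i = 14 + 3 = 17.

Step 2 — fraction explained by component i = λ_i / Σ λ:
  PC1: 14/17 = 0.8235
  PC2: 3/17 = 0.1765

Step 3 — cumulative fraction after k components = (λ_1 + ... + λ_k) / Σ λ:
  k = 1: 14/17 = 0.8235
  k = 2: (14 + 3)/17 = 17/17 = 1

Summary (fraction, with percent):

explained: PC1 0.8235 (82.35%), PC2 0.1765 (17.65%);  cumulative: 0.8235, 1


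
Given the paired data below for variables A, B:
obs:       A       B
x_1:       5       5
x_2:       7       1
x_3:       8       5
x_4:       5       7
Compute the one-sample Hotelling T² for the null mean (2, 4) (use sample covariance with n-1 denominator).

Step 1 — sample mean vector:
  mean(A) = (5 + 7 + 8 + 5) / 4 = 25/4 = 6.25
  mean(B) = (5 + 1 + 5 + 7) / 4 = 18/4 = 4.5
  x̄ = (6.25, 4.5),  deviation x̄ - mu_0 = (6.25, 4.5) - (2, 4) = (4.25, 0.5).

Step 2 — sample covariance matrix, S[i,j] = (1/(n-1)) · Σ_k (x_{k,i} - mean_i) · (x_{k,j} - mean_j), divisor n-1 = 3:
  S[A,A] = ((-1.25)·(-1.25) + (0.75)·(0.75) + (1.75)·(1.75) + (-1.25)·(-1.25)) / 3 = 6.75/3 = 2.25
  S[A,B] = ((-1.25)·(0.5) + (0.75)·(-3.5) + (1.75)·(0.5) + (-1.25)·(2.5)) / 3 = -5.5/3 = -1.8333
  S[B,B] = ((0.5)·(0.5) + (-3.5)·(-3.5) + (0.5)·(0.5) + (2.5)·(2.5)) / 3 = 19/3 = 6.3333
  S = [[2.25, -1.8333],
 [-1.8333, 6.3333]].

Step 3 — invert S. det(S) = 2.25·6.3333 - (-1.8333)² = 10.8889.
  S^{-1} = (1/det) · [[d, -b], [-b, a]] = [[0.5816, 0.1684],
 [0.1684, 0.2066]].

Step 4 — quadratic form (x̄ - mu_0)^T · S^{-1} · (x̄ - mu_0):
  S^{-1} · (x̄ - mu_0) = (2.5561, 0.8189),
  (x̄ - mu_0)^T · [...] = (4.25)·(2.5561) + (0.5)·(0.8189) = 11.273.

Step 5 — scale by n: T² = 4 · 11.273 = 45.0918.

T² ≈ 45.0918


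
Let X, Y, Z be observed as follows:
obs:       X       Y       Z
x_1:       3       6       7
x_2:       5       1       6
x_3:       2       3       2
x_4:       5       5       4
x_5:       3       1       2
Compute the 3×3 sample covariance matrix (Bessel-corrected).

Step 1 — column means:
  mean(X) = (3 + 5 + 2 + 5 + 3) / 5 = 18/5 = 3.6
  mean(Y) = (6 + 1 + 3 + 5 + 1) / 5 = 16/5 = 3.2
  mean(Z) = (7 + 6 + 2 + 4 + 2) / 5 = 21/5 = 4.2

Step 2 — sample covariance S[i,j] = (1/(n-1)) · Σ_k (x_{k,i} - mean_i) · (x_{k,j} - mean_j), with n-1 = 4.
  S[X,X] = ((-0.6)·(-0.6) + (1.4)·(1.4) + (-1.6)·(-1.6) + (1.4)·(1.4) + (-0.6)·(-0.6)) / 4 = 7.2/4 = 1.8
  S[X,Y] = ((-0.6)·(2.8) + (1.4)·(-2.2) + (-1.6)·(-0.2) + (1.4)·(1.8) + (-0.6)·(-2.2)) / 4 = -0.6/4 = -0.15
  S[X,Z] = ((-0.6)·(2.8) + (1.4)·(1.8) + (-1.6)·(-2.2) + (1.4)·(-0.2) + (-0.6)·(-2.2)) / 4 = 5.4/4 = 1.35
  S[Y,Y] = ((2.8)·(2.8) + (-2.2)·(-2.2) + (-0.2)·(-0.2) + (1.8)·(1.8) + (-2.2)·(-2.2)) / 4 = 20.8/4 = 5.2
  S[Y,Z] = ((2.8)·(2.8) + (-2.2)·(1.8) + (-0.2)·(-2.2) + (1.8)·(-0.2) + (-2.2)·(-2.2)) / 4 = 8.8/4 = 2.2
  S[Z,Z] = ((2.8)·(2.8) + (1.8)·(1.8) + (-2.2)·(-2.2) + (-0.2)·(-0.2) + (-2.2)·(-2.2)) / 4 = 20.8/4 = 5.2

S is symmetric (S[j,i] = S[i,j]). Assembling:

S = [[1.8, -0.15, 1.35],
 [-0.15, 5.2, 2.2],
 [1.35, 2.2, 5.2]]


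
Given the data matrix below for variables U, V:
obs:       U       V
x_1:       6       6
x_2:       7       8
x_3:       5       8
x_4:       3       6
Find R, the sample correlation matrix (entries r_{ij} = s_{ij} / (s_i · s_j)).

Step 1 — column means:
  mean(U) = (6 + 7 + 5 + 3) / 4 = 21/4 = 5.25
  mean(V) = (6 + 8 + 8 + 6) / 4 = 28/4 = 7

Step 2 — sample variances and covariances s[i,j] = (1/(n-1)) · Σ_k (x_{k,i} - mean_i) · (x_{k,j} - mean_j), with n-1 = 3:
  s[U,U] = ((0.75)·(0.75) + (1.75)·(1.75) + (-0.25)·(-0.25) + (-2.25)·(-2.25)) / 3 = 8.75/3 = 2.9167
  s[U,V] = ((0.75)·(-1) + (1.75)·(1) + (-0.25)·(1) + (-2.25)·(-1)) / 3 = 3/3 = 1
  s[V,V] = ((-1)·(-1) + (1)·(1) + (1)·(1) + (-1)·(-1)) / 3 = 4/3 = 1.3333
  Sample standard deviations s_i = √(s[i,i]):
  s(U) = √(2.9167) = 1.7078
  s(V) = √(1.3333) = 1.1547

Step 3 — r_{ij} = s_{ij} / (s_i · s_j):
  r[U,U] = 1 (diagonal).
  r[U,V] = 1 / (1.7078 · 1.1547) = 1 / 1.972 = 0.5071
  r[V,V] = 1 (diagonal).

R is symmetric with unit diagonal. Assembling:

R = [[1, 0.5071],
 [0.5071, 1]]


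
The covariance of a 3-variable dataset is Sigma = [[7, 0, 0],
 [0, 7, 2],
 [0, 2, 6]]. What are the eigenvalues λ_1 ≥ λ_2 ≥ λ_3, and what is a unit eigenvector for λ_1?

Step 1 — characteristic polynomial p(λ) = det(λI - Sigma) = λ³ - tr·λ² + c_1·λ - det, where tr = trace, c_1 = sum of the principal 2×2 minors, det = det(Sigma):
  tr = 7 + 7 + 6 = 20,
  c_1 = (7·7 - (0)²) + (7·6 - (0)²) + (7·6 - (2)²) = 49 + 42 + 38 = 129,
  det = 7·(7·6 - (2)²) - (0)·((0)·6 - (2)·(0)) + (0)·((0)·(2) - 7·(0)) = 7·(38) - (0)·(0) + (0)·(0) = 266.
  So p(λ) = λ³ - 20λ² + 129λ - 266.
Step 2 — look for an integer root (rational root theorem: any rational root is an integer divisor of 266). Testing λ = 7:
  p(7) = 343 - 980 + 903 - 266 = 0  ✓
  Dividing out (λ - 7): p(λ) = (λ - 7)(λ² - 13λ + 38).
Step 3 — remaining eigenvalues from the quadratic λ² - 13λ + 38 = 0:
  Δ = 13² - 4·38 = 169 - 152 = 17,  λ = (13 ± √17)/2 = (13 ± 4.1231)/2 ≈ 8.5616 or 4.4384.
  Sorted: λ_1 = 8.5616,  λ_2 = 7,  λ_3 = 4.4384  (check: sum = 20 = tr ✓).

Step 4 — unit eigenvector for λ_1 ≈ 8.5616: v spans the null space of (Sigma - λ_1 I), whose rows are
  r_1 = (-1.5616, 0, 0),  r_2 = (0, -1.5616, 2),  r_3 = (0, 2, -2.5616).
  v is orthogonal to every row, so take v ∝ r_1 × r_2 = ((0)·(2) - (0)·(-1.5616), (0)·(0) - (-1.5616)·(2), (-1.5616)·(-1.5616) - (0)·(0)) ≈ (0, 3.1231, 2.4384).
  Let u = (0, 3.1231, 2.4384).
  ||u|| = √((0)² + (3.1231)² + (2.4384)²) = √(15.6998) ≈ 3.9623,  v_1 = u/||u|| ≈ (0, 0.7882, 0.6154) (||v_1|| = 1).

λ_1 = 8.5616,  λ_2 = 7,  λ_3 = 4.4384;  v_1 ≈ (0, 0.7882, 0.6154)


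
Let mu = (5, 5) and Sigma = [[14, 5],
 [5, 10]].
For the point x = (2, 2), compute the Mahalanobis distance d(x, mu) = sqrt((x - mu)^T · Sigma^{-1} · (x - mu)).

Step 1 — centre the observation: (x - mu) = (-3, -3).

Step 2 — invert Sigma. det(Sigma) = 14·10 - (5)² = 115.
  Sigma^{-1} = (1/det) · [[d, -b], [-b, a]] = [[0.087, -0.0435],
 [-0.0435, 0.1217]].

Step 3 — form the quadratic (x - mu)^T · Sigma^{-1} · (x - mu):
  Sigma^{-1} · (x - mu) = (-0.1304, -0.2348).
  (x - mu)^T · [Sigma^{-1} · (x - mu)] = (-3)·(-0.1304) + (-3)·(-0.2348) = 1.0957.

Step 4 — take square root: d = √(1.0957) ≈ 1.0467.

d(x, mu) = √(1.0957) ≈ 1.0467
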